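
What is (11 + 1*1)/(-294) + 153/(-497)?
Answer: -1213/3479 ≈ -0.34866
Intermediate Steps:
(11 + 1*1)/(-294) + 153/(-497) = (11 + 1)*(-1/294) + 153*(-1/497) = 12*(-1/294) - 153/497 = -2/49 - 153/497 = -1213/3479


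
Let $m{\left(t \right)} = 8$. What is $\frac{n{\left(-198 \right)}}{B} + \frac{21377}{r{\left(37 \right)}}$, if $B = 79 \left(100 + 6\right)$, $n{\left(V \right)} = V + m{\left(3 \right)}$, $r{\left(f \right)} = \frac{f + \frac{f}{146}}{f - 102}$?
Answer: $- \frac{849407702215}{22773093} \approx -37299.0$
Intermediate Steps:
$r{\left(f \right)} = \frac{147 f}{146 \left(-102 + f\right)}$ ($r{\left(f \right)} = \frac{f + f \frac{1}{146}}{-102 + f} = \frac{f + \frac{f}{146}}{-102 + f} = \frac{\frac{147}{146} f}{-102 + f} = \frac{147 f}{146 \left(-102 + f\right)}$)
$n{\left(V \right)} = 8 + V$ ($n{\left(V \right)} = V + 8 = 8 + V$)
$B = 8374$ ($B = 79 \cdot 106 = 8374$)
$\frac{n{\left(-198 \right)}}{B} + \frac{21377}{r{\left(37 \right)}} = \frac{8 - 198}{8374} + \frac{21377}{\frac{147}{146} \cdot 37 \frac{1}{-102 + 37}} = \left(-190\right) \frac{1}{8374} + \frac{21377}{\frac{147}{146} \cdot 37 \frac{1}{-65}} = - \frac{95}{4187} + \frac{21377}{\frac{147}{146} \cdot 37 \left(- \frac{1}{65}\right)} = - \frac{95}{4187} + \frac{21377}{- \frac{5439}{9490}} = - \frac{95}{4187} + 21377 \left(- \frac{9490}{5439}\right) = - \frac{95}{4187} - \frac{202867730}{5439} = - \frac{849407702215}{22773093}$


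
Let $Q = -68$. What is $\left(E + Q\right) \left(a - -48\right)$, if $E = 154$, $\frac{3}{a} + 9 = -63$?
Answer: $\frac{49493}{12} \approx 4124.4$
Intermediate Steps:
$a = - \frac{1}{24}$ ($a = \frac{3}{-9 - 63} = \frac{3}{-72} = 3 \left(- \frac{1}{72}\right) = - \frac{1}{24} \approx -0.041667$)
$\left(E + Q\right) \left(a - -48\right) = \left(154 - 68\right) \left(- \frac{1}{24} - -48\right) = 86 \left(- \frac{1}{24} + 48\right) = 86 \cdot \frac{1151}{24} = \frac{49493}{12}$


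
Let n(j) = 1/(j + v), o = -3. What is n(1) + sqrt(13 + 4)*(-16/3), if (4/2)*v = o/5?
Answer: 10/7 - 16*sqrt(17)/3 ≈ -20.561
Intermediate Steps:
v = -3/10 (v = (-3/5)/2 = (-3*1/5)/2 = (1/2)*(-3/5) = -3/10 ≈ -0.30000)
n(j) = 1/(-3/10 + j) (n(j) = 1/(j - 3/10) = 1/(-3/10 + j))
n(1) + sqrt(13 + 4)*(-16/3) = 10/(-3 + 10*1) + sqrt(13 + 4)*(-16/3) = 10/(-3 + 10) + sqrt(17)*(-16*1/3) = 10/7 + sqrt(17)*(-16/3) = 10*(1/7) - 16*sqrt(17)/3 = 10/7 - 16*sqrt(17)/3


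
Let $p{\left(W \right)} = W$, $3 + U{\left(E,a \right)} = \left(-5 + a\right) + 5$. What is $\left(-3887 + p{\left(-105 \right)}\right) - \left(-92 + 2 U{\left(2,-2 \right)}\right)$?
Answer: $-3890$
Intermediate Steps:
$U{\left(E,a \right)} = -3 + a$ ($U{\left(E,a \right)} = -3 + \left(\left(-5 + a\right) + 5\right) = -3 + a$)
$\left(-3887 + p{\left(-105 \right)}\right) - \left(-92 + 2 U{\left(2,-2 \right)}\right) = \left(-3887 - 105\right) + \left(92 - 2 \left(-3 - 2\right)\right) = -3992 + \left(92 - -10\right) = -3992 + \left(92 + 10\right) = -3992 + 102 = -3890$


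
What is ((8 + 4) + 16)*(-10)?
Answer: -280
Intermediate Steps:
((8 + 4) + 16)*(-10) = (12 + 16)*(-10) = 28*(-10) = -280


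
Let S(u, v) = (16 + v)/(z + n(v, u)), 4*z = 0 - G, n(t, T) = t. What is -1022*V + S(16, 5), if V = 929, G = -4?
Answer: -1898869/2 ≈ -9.4943e+5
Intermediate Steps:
z = 1 (z = (0 - 1*(-4))/4 = (0 + 4)/4 = (¼)*4 = 1)
S(u, v) = (16 + v)/(1 + v)
-1022*V + S(16, 5) = -1022*929 + (16 + 5)/(1 + 5) = -949438 + 21/6 = -949438 + (⅙)*21 = -949438 + 7/2 = -1898869/2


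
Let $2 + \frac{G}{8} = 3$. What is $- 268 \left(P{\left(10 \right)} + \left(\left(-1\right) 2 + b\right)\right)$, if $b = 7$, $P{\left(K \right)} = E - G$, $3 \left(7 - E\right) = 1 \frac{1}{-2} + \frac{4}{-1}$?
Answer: $-1474$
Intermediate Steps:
$E = \frac{17}{2}$ ($E = 7 - \frac{1 \frac{1}{-2} + \frac{4}{-1}}{3} = 7 - \frac{1 \left(- \frac{1}{2}\right) + 4 \left(-1\right)}{3} = 7 - \frac{- \frac{1}{2} - 4}{3} = 7 - - \frac{3}{2} = 7 + \frac{3}{2} = \frac{17}{2} \approx 8.5$)
$G = 8$ ($G = -16 + 8 \cdot 3 = -16 + 24 = 8$)
$P{\left(K \right)} = \frac{1}{2}$ ($P{\left(K \right)} = \frac{17}{2} - 8 = \frac{1}{2}$)
$- 268 \left(P{\left(10 \right)} + \left(\left(-1\right) 2 + b\right)\right) = - 268 \left(\frac{1}{2} + \left(\left(-1\right) 2 + 7\right)\right) = - 268 \left(\frac{1}{2} + \left(-2 + 7\right)\right) = - 268 \left(\frac{1}{2} + 5\right) = \left(-268\right) \frac{11}{2} = -1474$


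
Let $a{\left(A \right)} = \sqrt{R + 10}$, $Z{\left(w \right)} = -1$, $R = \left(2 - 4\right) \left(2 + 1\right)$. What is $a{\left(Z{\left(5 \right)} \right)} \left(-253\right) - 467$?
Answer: $-973$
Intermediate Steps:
$R = -6$ ($R = \left(-2\right) 3 = -6$)
$a{\left(A \right)} = 2$ ($a{\left(A \right)} = \sqrt{-6 + 10} = \sqrt{4} = 2$)
$a{\left(Z{\left(5 \right)} \right)} \left(-253\right) - 467 = 2 \left(-253\right) - 467 = -506 - 467 = -973$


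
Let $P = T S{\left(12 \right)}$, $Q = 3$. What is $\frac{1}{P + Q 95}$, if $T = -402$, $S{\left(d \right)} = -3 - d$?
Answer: $\frac{1}{6315} \approx 0.00015835$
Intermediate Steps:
$P = 6030$ ($P = - 402 \left(-3 - 12\right) = \left(-402\right) \left(-15\right) = 6030$)
$\frac{1}{P + Q 95} = \frac{1}{6030 + 3 \cdot 95} = \frac{1}{6030 + 285} = \frac{1}{6315}$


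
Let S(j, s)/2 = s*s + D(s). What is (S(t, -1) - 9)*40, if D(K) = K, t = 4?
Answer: -360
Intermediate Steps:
S(j, s) = 2*s + 2*s² (S(j, s) = 2*(s*s + s) = 2*(s² + s) = 2*(s + s²) = 2*s + 2*s²)
(S(t, -1) - 9)*40 = (2*(-1)*(1 - 1) - 9)*40 = (2*(-1)*0 - 9)*40 = (0 - 9)*40 = -9*40 = -360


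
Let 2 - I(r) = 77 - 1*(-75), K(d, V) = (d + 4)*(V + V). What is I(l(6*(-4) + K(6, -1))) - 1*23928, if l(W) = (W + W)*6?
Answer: -24078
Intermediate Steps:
K(d, V) = 2*V*(4 + d) (K(d, V) = (4 + d)*(2*V) = 2*V*(4 + d))
l(W) = 12*W (l(W) = (2*W)*6 = 12*W)
I(r) = -150 (I(r) = 2 - (77 - 1*(-75)) = 2 - (77 + 75) = 2 - 1*152 = 2 - 152 = -150)
I(l(6*(-4) + K(6, -1))) - 1*23928 = -150 - 1*23928 = -150 - 23928 = -24078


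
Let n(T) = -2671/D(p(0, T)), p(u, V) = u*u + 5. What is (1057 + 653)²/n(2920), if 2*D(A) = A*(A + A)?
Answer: -73102500/2671 ≈ -27369.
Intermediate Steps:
p(u, V) = 5 + u² (p(u, V) = u² + 5 = 5 + u²)
D(A) = A² (D(A) = (A*(A + A))/2 = (A*(2*A))/2 = (2*A²)/2 = A²)
n(T) = -2671/25 (n(T) = -2671/(5 + 0²)² = -2671/(5 + 0)² = -2671/(5²) = -2671/25)
(1057 + 653)²/n(2920) = (1057 + 653)²/(-2671/25) = 1710²*(-25/2671) = 2924100*(-25/2671) = -73102500/2671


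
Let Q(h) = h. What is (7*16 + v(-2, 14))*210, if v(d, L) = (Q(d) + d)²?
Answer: 26880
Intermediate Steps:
v(d, L) = 4*d² (v(d, L) = (d + d)² = (2*d)² = 4*d²)
(7*16 + v(-2, 14))*210 = (7*16 + 4*(-2)²)*210 = (112 + 4*4)*210 = (112 + 16)*210 = 128*210 = 26880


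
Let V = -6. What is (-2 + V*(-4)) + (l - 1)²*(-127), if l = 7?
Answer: -4550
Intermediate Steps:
(-2 + V*(-4)) + (l - 1)²*(-127) = (-2 - 6*(-4)) + (7 - 1)²*(-127) = (-2 + 24) + 6²*(-127) = 22 + 36*(-127) = 22 - 4572 = -4550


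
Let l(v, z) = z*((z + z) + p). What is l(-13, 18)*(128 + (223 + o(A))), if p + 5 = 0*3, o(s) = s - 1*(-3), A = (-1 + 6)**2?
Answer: 211482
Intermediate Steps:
A = 25 (A = 5**2 = 25)
o(s) = 3 + s (o(s) = s + 3 = 3 + s)
p = -5 (p = -5 + 0*3 = -5 + 0 = -5)
l(v, z) = z*(-5 + 2*z) (l(v, z) = z*((z + z) - 5) = z*(2*z - 5) = z*(-5 + 2*z))
l(-13, 18)*(128 + (223 + o(A))) = (18*(-5 + 2*18))*(128 + (223 + (3 + 25))) = (18*(-5 + 36))*(128 + (223 + 28)) = (18*31)*(128 + 251) = 558*379 = 211482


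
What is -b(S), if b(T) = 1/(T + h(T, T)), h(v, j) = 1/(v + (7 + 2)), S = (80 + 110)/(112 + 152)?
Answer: -169356/139309 ≈ -1.2157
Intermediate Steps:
S = 95/132 (S = 190/264 = 190*(1/264) = 95/132 ≈ 0.71970)
h(v, j) = 1/(9 + v) (h(v, j) = 1/(v + 9) = 1/(9 + v))
b(T) = 1/(T + 1/(9 + T))
-b(S) = -(9 + 95/132)/(1 + 95*(9 + 95/132)/132) = -1283/((1 + (95/132)*(1283/132))*132) = -1283/((1 + 121885/17424)*132) = -1283/(139309/17424*132) = -17424*1283/(139309*132) = -1*169356/139309 = -169356/139309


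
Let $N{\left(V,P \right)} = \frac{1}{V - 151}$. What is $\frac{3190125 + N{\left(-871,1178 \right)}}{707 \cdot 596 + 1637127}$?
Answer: $\frac{3260307749}{2103785978} \approx 1.5497$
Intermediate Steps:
$N{\left(V,P \right)} = \frac{1}{-151 + V}$
$\frac{3190125 + N{\left(-871,1178 \right)}}{707 \cdot 596 + 1637127} = \frac{3190125 + \frac{1}{-151 - 871}}{707 \cdot 596 + 1637127} = \frac{3190125 + \frac{1}{-1022}}{421372 + 1637127} = \frac{3190125 - \frac{1}{1022}}{2058499} = \frac{3260307749}{1022} \cdot \frac{1}{2058499} = \frac{3260307749}{2103785978}$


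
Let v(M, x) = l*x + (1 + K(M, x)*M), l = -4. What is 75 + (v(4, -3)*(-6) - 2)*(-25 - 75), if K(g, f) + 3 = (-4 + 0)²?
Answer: 39275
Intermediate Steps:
K(g, f) = 13 (K(g, f) = -3 + (-4 + 0)² = -3 + (-4)² = -3 + 16 = 13)
v(M, x) = 1 - 4*x + 13*M (v(M, x) = -4*x + (1 + 13*M) = 1 - 4*x + 13*M)
75 + (v(4, -3)*(-6) - 2)*(-25 - 75) = 75 + ((1 - 4*(-3) + 13*4)*(-6) - 2)*(-25 - 75) = 75 + ((1 + 12 + 52)*(-6) - 2)*(-100) = 75 + (65*(-6) - 2)*(-100) = 75 + (-390 - 2)*(-100) = 75 - 392*(-100) = 75 + 39200 = 39275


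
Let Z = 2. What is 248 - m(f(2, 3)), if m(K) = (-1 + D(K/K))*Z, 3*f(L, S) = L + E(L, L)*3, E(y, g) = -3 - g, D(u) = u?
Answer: 248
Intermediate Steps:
f(L, S) = -3 - 2*L/3 (f(L, S) = (L + (-3 - L)*3)/3 = (L + (-9 - 3*L))/3 = (-9 - 2*L)/3 = -3 - 2*L/3)
m(K) = 0 (m(K) = (-1 + K/K)*2 = (-1 + 1)*2 = 0*2 = 0)
248 - m(f(2, 3)) = 248 - 1*0 = 248 + 0 = 248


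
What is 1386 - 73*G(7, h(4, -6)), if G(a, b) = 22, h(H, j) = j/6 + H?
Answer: -220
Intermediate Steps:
h(H, j) = H + j/6 (h(H, j) = j/6 + H = H + j/6)
1386 - 73*G(7, h(4, -6)) = 1386 - 73*22 = 1386 - 1606 = -220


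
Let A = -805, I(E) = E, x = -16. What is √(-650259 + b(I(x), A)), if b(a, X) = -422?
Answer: I*√650681 ≈ 806.65*I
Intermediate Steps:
√(-650259 + b(I(x), A)) = √(-650259 - 422) = √(-650681) = I*√650681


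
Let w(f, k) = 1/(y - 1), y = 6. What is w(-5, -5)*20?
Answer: 4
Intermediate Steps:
w(f, k) = ⅕ (w(f, k) = 1/(6 - 1) = 1/5 = ⅕)
w(-5, -5)*20 = (⅕)*20 = 4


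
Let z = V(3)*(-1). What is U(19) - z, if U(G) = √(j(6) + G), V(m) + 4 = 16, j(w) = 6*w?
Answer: 12 + √55 ≈ 19.416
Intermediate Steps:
V(m) = 12 (V(m) = -4 + 16 = 12)
U(G) = √(36 + G) (U(G) = √(6*6 + G) = √(36 + G))
z = -12 (z = 12*(-1) = -12)
U(19) - z = √(36 + 19) - 1*(-12) = √55 + 12 = 12 + √55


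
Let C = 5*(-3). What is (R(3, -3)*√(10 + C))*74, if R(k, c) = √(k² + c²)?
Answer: 222*I*√10 ≈ 702.03*I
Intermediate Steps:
C = -15
R(k, c) = √(c² + k²)
(R(3, -3)*√(10 + C))*74 = (√((-3)² + 3²)*√(10 - 15))*74 = (√(9 + 9)*√(-5))*74 = (√18*(I*√5))*74 = ((3*√2)*(I*√5))*74 = (3*I*√10)*74 = 222*I*√10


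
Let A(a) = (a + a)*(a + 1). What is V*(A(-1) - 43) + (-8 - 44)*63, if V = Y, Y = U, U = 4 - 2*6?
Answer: -2932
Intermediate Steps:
A(a) = 2*a*(1 + a) (A(a) = (2*a)*(1 + a) = 2*a*(1 + a))
U = -8 (U = 4 - 12 = -8)
Y = -8
V = -8
V*(A(-1) - 43) + (-8 - 44)*63 = -8*(2*(-1)*(1 - 1) - 43) + (-8 - 44)*63 = -8*(2*(-1)*0 - 43) - 52*63 = -8*(0 - 43) - 3276 = -8*(-43) - 3276 = 344 - 3276 = -2932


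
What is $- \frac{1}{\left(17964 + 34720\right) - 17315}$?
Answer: $- \frac{1}{35369} \approx -2.8273 \cdot 10^{-5}$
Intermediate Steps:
$- \frac{1}{\left(17964 + 34720\right) - 17315} = - \frac{1}{52684 - 17315} = - \frac{1}{35369}$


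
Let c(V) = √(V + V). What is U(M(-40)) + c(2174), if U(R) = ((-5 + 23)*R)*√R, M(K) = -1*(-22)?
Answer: 2*√1087 + 396*√22 ≈ 1923.3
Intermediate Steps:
c(V) = √2*√V (c(V) = √(2*V) = √2*√V)
M(K) = 22
U(R) = 18*R^(3/2) (U(R) = (18*R)*√R = 18*R^(3/2))
U(M(-40)) + c(2174) = 18*22^(3/2) + √2*√2174 = 18*(22*√22) + 2*√1087 = 396*√22 + 2*√1087 = 2*√1087 + 396*√22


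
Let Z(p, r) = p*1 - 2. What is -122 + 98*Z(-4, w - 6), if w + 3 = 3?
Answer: -710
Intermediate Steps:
w = 0 (w = -3 + 3 = 0)
Z(p, r) = -2 + p (Z(p, r) = p - 2 = -2 + p)
-122 + 98*Z(-4, w - 6) = -122 + 98*(-2 - 4) = -122 + 98*(-6) = -122 - 588 = -710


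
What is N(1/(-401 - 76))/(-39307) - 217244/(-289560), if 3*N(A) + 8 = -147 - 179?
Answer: 714287299/948477910 ≈ 0.75309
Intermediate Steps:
N(A) = -334/3 (N(A) = -8/3 + (-147 - 179)/3 = -8/3 + (⅓)*(-326) = -8/3 - 326/3 = -334/3)
N(1/(-401 - 76))/(-39307) - 217244/(-289560) = -334/3/(-39307) - 217244/(-289560) = -334/3*(-1/39307) - 217244*(-1/289560) = 334/117921 + 54311/72390 = 714287299/948477910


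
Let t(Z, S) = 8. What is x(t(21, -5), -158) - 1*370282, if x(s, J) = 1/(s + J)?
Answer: -55542301/150 ≈ -3.7028e+5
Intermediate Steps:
x(s, J) = 1/(J + s)
x(t(21, -5), -158) - 1*370282 = 1/(-158 + 8) - 1*370282 = 1/(-150) - 370282 = -1/150 - 370282 = -55542301/150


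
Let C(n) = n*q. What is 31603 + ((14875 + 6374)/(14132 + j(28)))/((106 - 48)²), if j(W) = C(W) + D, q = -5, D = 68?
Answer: 1494753658769/47297840 ≈ 31603.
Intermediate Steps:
C(n) = -5*n (C(n) = n*(-5) = -5*n)
j(W) = 68 - 5*W (j(W) = -5*W + 68 = 68 - 5*W)
31603 + ((14875 + 6374)/(14132 + j(28)))/((106 - 48)²) = 31603 + ((14875 + 6374)/(14132 + (68 - 5*28)))/((106 - 48)²) = 31603 + (21249/(14132 + (68 - 140)))/(58²) = 31603 + (21249/(14132 - 72))/3364 = 31603 + (21249/14060)*(1/3364) = 31603 + 21249/47297840 = 1494753658769/47297840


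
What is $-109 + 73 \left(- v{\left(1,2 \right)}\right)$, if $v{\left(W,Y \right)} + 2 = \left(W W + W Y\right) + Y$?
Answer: $-328$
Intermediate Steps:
$v{\left(W,Y \right)} = -2 + Y + W^{2} + W Y$ ($v{\left(W,Y \right)} = -2 + \left(\left(W W + W Y\right) + Y\right) = -2 + \left(\left(W^{2} + W Y\right) + Y\right) = -2 + \left(Y + W^{2} + W Y\right) = -2 + Y + W^{2} + W Y$)
$-109 + 73 \left(- v{\left(1,2 \right)}\right) = -109 + 73 \left(- (-2 + 2 + 1^{2} + 1 \cdot 2)\right) = -109 + 73 \left(- (-2 + 2 + 1 + 2)\right) = -109 + 73 \left(\left(-1\right) 3\right) = -109 + 73 \left(-3\right) = -109 - 219 = -328$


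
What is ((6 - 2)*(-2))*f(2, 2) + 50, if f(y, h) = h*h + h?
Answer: 2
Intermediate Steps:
f(y, h) = h + h² (f(y, h) = h² + h = h + h²)
((6 - 2)*(-2))*f(2, 2) + 50 = ((6 - 2)*(-2))*(2*(1 + 2)) + 50 = (4*(-2))*(2*3) + 50 = -8*6 + 50 = -48 + 50 = 2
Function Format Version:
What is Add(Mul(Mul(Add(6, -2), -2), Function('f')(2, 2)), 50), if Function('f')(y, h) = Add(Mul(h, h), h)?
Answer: 2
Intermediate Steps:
Function('f')(y, h) = Add(h, Pow(h, 2)) (Function('f')(y, h) = Add(Pow(h, 2), h) = Add(h, Pow(h, 2)))
Add(Mul(Mul(Add(6, -2), -2), Function('f')(2, 2)), 50) = Add(Mul(Mul(Add(6, -2), -2), Mul(2, Add(1, 2))), 50) = Add(Mul(Mul(4, -2), Mul(2, 3)), 50) = Add(Mul(-8, 6), 50) = Add(-48, 50) = 2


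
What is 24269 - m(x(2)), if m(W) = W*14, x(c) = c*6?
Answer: 24101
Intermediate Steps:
x(c) = 6*c
m(W) = 14*W
24269 - m(x(2)) = 24269 - 14*6*2 = 24269 - 14*12 = 24269 - 1*168 = 24269 - 168 = 24101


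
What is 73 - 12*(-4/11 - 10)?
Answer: 2171/11 ≈ 197.36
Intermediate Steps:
73 - 12*(-4/11 - 10) = 73 - 12*(-114)/11 = 73 - 1*(-1368/11) = 73 + 1368/11 = 2171/11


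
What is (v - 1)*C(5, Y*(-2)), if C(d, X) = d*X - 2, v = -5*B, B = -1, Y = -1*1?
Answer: 32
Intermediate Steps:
Y = -1
v = 5 (v = -5*(-1) = 5)
C(d, X) = -2 + X*d (C(d, X) = X*d - 2 = -2 + X*d)
(v - 1)*C(5, Y*(-2)) = (5 - 1)*(-2 - 1*(-2)*5) = 4*(-2 + 2*5) = 4*(-2 + 10) = 4*8 = 32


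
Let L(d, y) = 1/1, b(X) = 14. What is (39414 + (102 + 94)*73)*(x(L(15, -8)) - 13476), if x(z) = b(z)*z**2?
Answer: -723205564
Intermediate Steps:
L(d, y) = 1
x(z) = 14*z**2
(39414 + (102 + 94)*73)*(x(L(15, -8)) - 13476) = (39414 + (102 + 94)*73)*(14*1**2 - 13476) = (39414 + 196*73)*(14*1 - 13476) = (39414 + 14308)*(14 - 13476) = 53722*(-13462) = -723205564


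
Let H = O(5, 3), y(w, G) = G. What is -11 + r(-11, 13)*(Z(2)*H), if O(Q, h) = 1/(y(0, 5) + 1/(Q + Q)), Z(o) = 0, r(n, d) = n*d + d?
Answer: -11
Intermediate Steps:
r(n, d) = d + d*n (r(n, d) = d*n + d = d + d*n)
O(Q, h) = 1/(5 + 1/(2*Q)) (O(Q, h) = 1/(5 + 1/(Q + Q)) = 1/(5 + 1/(2*Q)))
H = 10/51 (H = 2*5/(1 + 10*5) = 2*5/(1 + 50) = 2*5/51 = 2*5*(1/51) = 10/51 ≈ 0.19608)
-11 + r(-11, 13)*(Z(2)*H) = -11 + (13*(1 - 11))*(0*(10/51)) = -11 + (13*(-10))*0 = -11 - 130*0 = -11 + 0 = -11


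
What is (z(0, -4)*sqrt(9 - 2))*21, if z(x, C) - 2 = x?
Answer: 42*sqrt(7) ≈ 111.12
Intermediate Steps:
z(x, C) = 2 + x
(z(0, -4)*sqrt(9 - 2))*21 = ((2 + 0)*sqrt(9 - 2))*21 = (2*sqrt(7))*21 = 42*sqrt(7)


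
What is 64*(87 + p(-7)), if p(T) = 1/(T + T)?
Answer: 38944/7 ≈ 5563.4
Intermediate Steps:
p(T) = 1/(2*T)
64*(87 + p(-7)) = 64*(87 + (1/2)/(-7)) = 64*(87 + (1/2)*(-1/7)) = 64*(87 - 1/14) = 64*(1217/14) = 38944/7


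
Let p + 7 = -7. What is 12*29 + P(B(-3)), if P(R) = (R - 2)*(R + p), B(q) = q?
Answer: 433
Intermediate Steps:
p = -14 (p = -7 - 7 = -14)
P(R) = (-14 + R)*(-2 + R) (P(R) = (R - 2)*(R - 14) = (-2 + R)*(-14 + R) = (-14 + R)*(-2 + R))
12*29 + P(B(-3)) = 12*29 + (28 + (-3)² - 16*(-3)) = 348 + (28 + 9 + 48) = 348 + 85 = 433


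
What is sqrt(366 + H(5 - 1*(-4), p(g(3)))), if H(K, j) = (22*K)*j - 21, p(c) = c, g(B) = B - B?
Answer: sqrt(345) ≈ 18.574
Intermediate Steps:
g(B) = 0
H(K, j) = -21 + 22*K*j (H(K, j) = 22*K*j - 21 = -21 + 22*K*j)
sqrt(366 + H(5 - 1*(-4), p(g(3)))) = sqrt(366 + (-21 + 22*(5 - 1*(-4))*0)) = sqrt(366 + (-21 + 22*(5 + 4)*0)) = sqrt(366 + (-21 + 22*9*0)) = sqrt(366 + (-21 + 0)) = sqrt(366 - 21) = sqrt(345)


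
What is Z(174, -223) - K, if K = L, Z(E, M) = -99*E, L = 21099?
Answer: -38325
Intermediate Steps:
K = 21099
Z(174, -223) - K = -99*174 - 1*21099 = -17226 - 21099 = -38325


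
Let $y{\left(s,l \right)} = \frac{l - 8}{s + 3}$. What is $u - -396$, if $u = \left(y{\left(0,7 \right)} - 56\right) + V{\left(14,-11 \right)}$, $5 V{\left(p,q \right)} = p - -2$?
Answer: $\frac{5143}{15} \approx 342.87$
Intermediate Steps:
$V{\left(p,q \right)} = \frac{2}{5} + \frac{p}{5}$ ($V{\left(p,q \right)} = \frac{p - -2}{5} = \frac{p + 2}{5} = \frac{2 + p}{5} = \frac{2}{5} + \frac{p}{5}$)
$y{\left(s,l \right)} = \frac{-8 + l}{3 + s}$
$u = - \frac{797}{15}$ ($u = \left(\frac{-8 + 7}{3 + 0} - 56\right) + \left(\frac{2}{5} + \frac{1}{5} \cdot 14\right) = \left(\frac{1}{3} \left(-1\right) - 56\right) + \left(\frac{2}{5} + \frac{14}{5}\right) = \left(\frac{1}{3} \left(-1\right) - 56\right) + \frac{16}{5} = \left(- \frac{1}{3} - 56\right) + \frac{16}{5} = - \frac{169}{3} + \frac{16}{5} = - \frac{797}{15} \approx -53.133$)
$u - -396 = - \frac{797}{15} - -396 = - \frac{797}{15} + 396 = \frac{5143}{15}$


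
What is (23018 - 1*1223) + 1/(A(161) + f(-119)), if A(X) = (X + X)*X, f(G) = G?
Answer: 1127302786/51723 ≈ 21795.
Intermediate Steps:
A(X) = 2*X² (A(X) = (2*X)*X = 2*X²)
(23018 - 1*1223) + 1/(A(161) + f(-119)) = (23018 - 1*1223) + 1/(2*161² - 119) = (23018 - 1223) + 1/(2*25921 - 119) = 21795 + 1/(51842 - 119) = 21795 + 1/51723 = 1127302786/51723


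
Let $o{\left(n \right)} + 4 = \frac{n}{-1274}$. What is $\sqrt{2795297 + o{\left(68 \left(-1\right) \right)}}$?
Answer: $\frac{5 \sqrt{925912871}}{91} \approx 1671.9$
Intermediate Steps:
$o{\left(n \right)} = -4 - \frac{n}{1274}$ ($o{\left(n \right)} = -4 + \frac{n}{-1274} = -4 + n \left(- \frac{1}{1274}\right) = -4 - \frac{n}{1274}$)
$\sqrt{2795297 + o{\left(68 \left(-1\right) \right)}} = \sqrt{2795297 - \left(4 + \frac{68 \left(-1\right)}{1274}\right)} = \sqrt{2795297 - \frac{2514}{637}} = \sqrt{\frac{1780601675}{637}} = \frac{5 \sqrt{925912871}}{91}$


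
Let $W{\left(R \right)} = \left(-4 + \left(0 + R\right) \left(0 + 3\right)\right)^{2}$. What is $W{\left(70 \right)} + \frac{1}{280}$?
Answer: $\frac{11882081}{280} \approx 42436.0$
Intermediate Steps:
$W{\left(R \right)} = \left(-4 + 3 R\right)^{2}$ ($W{\left(R \right)} = \left(-4 + R 3\right)^{2} = \left(-4 + 3 R\right)^{2}$)
$W{\left(70 \right)} + \frac{1}{280} = \left(-4 + 3 \cdot 70\right)^{2} + \frac{1}{280} = \left(-4 + 210\right)^{2} + \frac{1}{280} = 206^{2} + \frac{1}{280} = 42436 + \frac{1}{280} = \frac{11882081}{280}$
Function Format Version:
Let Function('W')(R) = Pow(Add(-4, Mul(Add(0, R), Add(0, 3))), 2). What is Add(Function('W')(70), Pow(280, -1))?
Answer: Rational(11882081, 280) ≈ 42436.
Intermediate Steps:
Function('W')(R) = Pow(Add(-4, Mul(3, R)), 2) (Function('W')(R) = Pow(Add(-4, Mul(R, 3)), 2) = Pow(Add(-4, Mul(3, R)), 2))
Add(Function('W')(70), Pow(280, -1)) = Add(Pow(Add(-4, Mul(3, 70)), 2), Pow(280, -1)) = Add(Pow(Add(-4, 210), 2), Rational(1, 280)) = Add(Pow(206, 2), Rational(1, 280)) = Add(42436, Rational(1, 280)) = Rational(11882081, 280)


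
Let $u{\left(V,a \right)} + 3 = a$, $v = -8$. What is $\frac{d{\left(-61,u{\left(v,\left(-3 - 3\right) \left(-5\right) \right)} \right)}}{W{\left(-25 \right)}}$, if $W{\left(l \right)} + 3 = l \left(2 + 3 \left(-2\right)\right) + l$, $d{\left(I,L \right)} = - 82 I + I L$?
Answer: $\frac{3355}{72} \approx 46.597$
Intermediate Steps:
$u{\left(V,a \right)} = -3 + a$
$W{\left(l \right)} = -3 - 3 l$ ($W{\left(l \right)} = -3 + \left(l \left(2 + 3 \left(-2\right)\right) + l\right) = -3 + \left(l \left(2 - 6\right) + l\right) = -3 + \left(l \left(-4\right) + l\right) = -3 + \left(- 4 l + l\right) = -3 - 3 l$)
$\frac{d{\left(-61,u{\left(v,\left(-3 - 3\right) \left(-5\right) \right)} \right)}}{W{\left(-25 \right)}} = \frac{\left(-61\right) \left(-82 - \left(3 - \left(-3 - 3\right) \left(-5\right)\right)\right)}{-3 - -75} = \frac{\left(-61\right) \left(-82 - -27\right)}{-3 + 75} = \frac{\left(-61\right) \left(-82 + \left(-3 + 30\right)\right)}{72} = - 61 \left(-82 + 27\right) \frac{1}{72} = \left(-61\right) \left(-55\right) \frac{1}{72} = 3355 \cdot \frac{1}{72} = \frac{3355}{72}$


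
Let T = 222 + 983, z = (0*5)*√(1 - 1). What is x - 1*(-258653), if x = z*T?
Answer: 258653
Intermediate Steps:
z = 0 (z = 0*√0 = 0*0 = 0)
T = 1205
x = 0 (x = 0*1205 = 0)
x - 1*(-258653) = 0 - 1*(-258653) = 0 + 258653 = 258653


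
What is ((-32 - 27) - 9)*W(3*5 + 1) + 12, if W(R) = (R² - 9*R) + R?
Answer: -8692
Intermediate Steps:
W(R) = R² - 8*R
((-32 - 27) - 9)*W(3*5 + 1) + 12 = ((-32 - 27) - 9)*((3*5 + 1)*(-8 + (3*5 + 1))) + 12 = (-59 - 9)*((15 + 1)*(-8 + (15 + 1))) + 12 = -1088*(-8 + 16) + 12 = -1088*8 + 12 = -68*128 + 12 = -8704 + 12 = -8692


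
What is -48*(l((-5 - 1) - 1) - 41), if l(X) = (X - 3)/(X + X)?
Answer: 13536/7 ≈ 1933.7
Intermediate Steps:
l(X) = (-3 + X)/(2*X) (l(X) = (-3 + X)/((2*X)) = (-3 + X)*(1/(2*X)) = (-3 + X)/(2*X))
-48*(l((-5 - 1) - 1) - 41) = -48*((-3 + ((-5 - 1) - 1))/(2*((-5 - 1) - 1)) - 41) = -48*((-3 + (-6 - 1))/(2*(-6 - 1)) - 41) = -48*((½)*(-3 - 7)/(-7) - 41) = -48*((½)*(-⅐)*(-10) - 41) = -48*(5/7 - 41) = -48*(-282/7) = 13536/7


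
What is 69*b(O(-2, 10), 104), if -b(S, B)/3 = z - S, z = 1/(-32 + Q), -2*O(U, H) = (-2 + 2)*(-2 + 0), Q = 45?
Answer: -207/13 ≈ -15.923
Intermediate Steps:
O(U, H) = 0 (O(U, H) = -(-2 + 2)*(-2 + 0)/2 = -0*(-2) = -½*0 = 0)
z = 1/13 (z = 1/(-32 + 45) = 1/13 ≈ 0.076923)
b(S, B) = -3/13 + 3*S (b(S, B) = -3*(1/13 - S) = -3/13 + 3*S)
69*b(O(-2, 10), 104) = 69*(-3/13 + 3*0) = 69*(-3/13 + 0) = 69*(-3/13) = -207/13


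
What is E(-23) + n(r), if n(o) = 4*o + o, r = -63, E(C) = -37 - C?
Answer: -329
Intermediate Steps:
n(o) = 5*o
E(-23) + n(r) = (-37 - 1*(-23)) + 5*(-63) = (-37 + 23) - 315 = -14 - 315 = -329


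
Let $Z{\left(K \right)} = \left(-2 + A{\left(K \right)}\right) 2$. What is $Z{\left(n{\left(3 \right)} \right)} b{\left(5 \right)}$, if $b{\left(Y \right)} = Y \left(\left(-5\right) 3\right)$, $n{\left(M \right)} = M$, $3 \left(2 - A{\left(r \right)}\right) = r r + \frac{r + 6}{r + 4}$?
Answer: $\frac{3600}{7} \approx 514.29$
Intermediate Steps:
$A{\left(r \right)} = 2 - \frac{r^{2}}{3} - \frac{6 + r}{3 \left(4 + r\right)}$ ($A{\left(r \right)} = 2 - \frac{r r + \frac{r + 6}{r + 4}}{3} = 2 - \frac{r^{2} + \frac{6 + r}{4 + r}}{3} = 2 - \left(\frac{r^{2}}{3} + \frac{6 + r}{3 \left(4 + r\right)}\right) = 2 - \frac{r^{2}}{3} - \frac{6 + r}{3 \left(4 + r\right)}$)
$b{\left(Y \right)} = - 15 Y$ ($b{\left(Y \right)} = Y \left(-15\right) = - 15 Y$)
$Z{\left(K \right)} = -4 + \frac{2 \left(18 - K^{3} - 4 K^{2} + 5 K\right)}{3 \left(4 + K\right)}$ ($Z{\left(K \right)} = \left(-2 + \frac{18 - K^{3} - 4 K^{2} + 5 K}{3 \left(4 + K\right)}\right) 2 = -4 + \frac{2 \left(18 - K^{3} - 4 K^{2} + 5 K\right)}{3 \left(4 + K\right)}$)
$Z{\left(n{\left(3 \right)} \right)} b{\left(5 \right)} = \frac{2 \left(-6 - 3 - 3^{3} - 4 \cdot 3^{2}\right)}{3 \left(4 + 3\right)} \left(\left(-15\right) 5\right) = \frac{2 \left(-6 - 3 - 27 - 36\right)}{3 \cdot 7} \left(-75\right) = \frac{2}{3} \cdot \frac{1}{7} \left(-6 - 3 - 27 - 36\right) \left(-75\right) = \frac{2}{3} \cdot \frac{1}{7} \left(-72\right) \left(-75\right) = \left(- \frac{48}{7}\right) \left(-75\right) = \frac{3600}{7}$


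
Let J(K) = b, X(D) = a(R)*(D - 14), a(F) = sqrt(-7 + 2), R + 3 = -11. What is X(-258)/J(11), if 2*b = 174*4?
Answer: -68*I*sqrt(5)/87 ≈ -1.7477*I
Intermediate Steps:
R = -14 (R = -3 - 11 = -14)
a(F) = I*sqrt(5) (a(F) = sqrt(-5) = I*sqrt(5))
b = 348 (b = (174*4)/2 = (1/2)*696 = 348)
X(D) = I*sqrt(5)*(-14 + D) (X(D) = (I*sqrt(5))*(D - 14) = (I*sqrt(5))*(-14 + D) = I*sqrt(5)*(-14 + D))
J(K) = 348
X(-258)/J(11) = (I*sqrt(5)*(-14 - 258))/348 = (I*sqrt(5)*(-272))*(1/348) = -272*I*sqrt(5)*(1/348) = -68*I*sqrt(5)/87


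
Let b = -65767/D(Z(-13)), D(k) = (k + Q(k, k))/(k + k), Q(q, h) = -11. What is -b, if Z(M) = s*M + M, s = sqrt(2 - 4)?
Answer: 42748550/457 + 9404681*I*sqrt(2)/457 ≈ 93542.0 + 29103.0*I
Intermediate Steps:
s = I*sqrt(2) (s = sqrt(-2) = I*sqrt(2) ≈ 1.4142*I)
Z(M) = M + I*M*sqrt(2) (Z(M) = (I*sqrt(2))*M + M = I*M*sqrt(2) + M = M + I*M*sqrt(2))
D(k) = (-11 + k)/(2*k) (D(k) = (k - 11)/(k + k) = (-11 + k)/((2*k)) = (-11 + k)*(1/(2*k)) = (-11 + k)/(2*k))
b = -131534*(-13 - 13*I*sqrt(2))/(-24 - 13*I*sqrt(2)) (b = -65767*(-26*(1 + I*sqrt(2))/(-11 - 13*(1 + I*sqrt(2)))) = -65767*2*(-13 - 13*I*sqrt(2))/(-11 + (-13 - 13*I*sqrt(2))) = -65767*2*(-13 - 13*I*sqrt(2))/(-24 - 13*I*sqrt(2)) = -131534*(-13 - 13*I*sqrt(2))/(-24 - 13*I*sqrt(2)) ≈ -93542.0 - 29103.0*I)
-b = -1709942*(I - sqrt(2))/(-24*I + 13*sqrt(2))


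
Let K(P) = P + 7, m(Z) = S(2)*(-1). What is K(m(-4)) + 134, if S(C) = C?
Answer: 139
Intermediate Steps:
m(Z) = -2 (m(Z) = 2*(-1) = -2)
K(P) = 7 + P
K(m(-4)) + 134 = (7 - 2) + 134 = 5 + 134 = 139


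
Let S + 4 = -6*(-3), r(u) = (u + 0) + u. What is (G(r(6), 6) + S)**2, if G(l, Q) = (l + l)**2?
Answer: 348100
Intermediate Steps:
r(u) = 2*u (r(u) = u + u = 2*u)
G(l, Q) = 4*l**2 (G(l, Q) = (2*l)**2 = 4*l**2)
S = 14 (S = -4 - 6*(-3) = -4 + 18 = 14)
(G(r(6), 6) + S)**2 = (4*(2*6)**2 + 14)**2 = (4*12**2 + 14)**2 = (4*144 + 14)**2 = (576 + 14)**2 = 590**2 = 348100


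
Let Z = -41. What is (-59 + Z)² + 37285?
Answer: 47285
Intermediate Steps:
(-59 + Z)² + 37285 = (-59 - 41)² + 37285 = (-100)² + 37285 = 10000 + 37285 = 47285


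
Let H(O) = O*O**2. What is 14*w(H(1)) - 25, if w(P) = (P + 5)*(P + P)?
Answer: 143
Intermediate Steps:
H(O) = O**3
w(P) = 2*P*(5 + P) (w(P) = (5 + P)*(2*P) = 2*P*(5 + P))
14*w(H(1)) - 25 = 14*(2*1**3*(5 + 1**3)) - 25 = 14*(2*1*(5 + 1)) - 25 = 14*(2*1*6) - 25 = 14*12 - 25 = 168 - 25 = 143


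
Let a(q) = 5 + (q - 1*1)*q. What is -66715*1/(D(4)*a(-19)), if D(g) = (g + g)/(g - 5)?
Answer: 1213/56 ≈ 21.661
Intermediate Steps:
D(g) = 2*g/(-5 + g) (D(g) = (2*g)/(-5 + g) = 2*g/(-5 + g))
a(q) = 5 + q*(-1 + q) (a(q) = 5 + (q - 1)*q = 5 + (-1 + q)*q = 5 + q*(-1 + q))
-66715*1/(D(4)*a(-19)) = -66715*(-1/(8*(5 + (-19)**2 - 1*(-19)))) = -66715*(-1/(8*(5 + 361 + 19))) = -66715/(385*(2*4*(-1))) = -66715/(385*(-8)) = -66715/(-3080) = -66715*(-1/3080) = 1213/56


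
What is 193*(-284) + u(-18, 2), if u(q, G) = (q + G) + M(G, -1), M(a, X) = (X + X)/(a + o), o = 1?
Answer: -164486/3 ≈ -54829.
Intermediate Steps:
M(a, X) = 2*X/(1 + a) (M(a, X) = (X + X)/(a + 1) = (2*X)/(1 + a) = 2*X/(1 + a))
u(q, G) = G + q - 2/(1 + G) (u(q, G) = (q + G) + 2*(-1)/(1 + G) = (G + q) - 2/(1 + G) = G + q - 2/(1 + G))
193*(-284) + u(-18, 2) = 193*(-284) + (-2 + (1 + 2)*(2 - 18))/(1 + 2) = -54812 + (-2 + 3*(-16))/3 = -54812 + (-2 - 48)/3 = -54812 + (1/3)*(-50) = -54812 - 50/3 = -164486/3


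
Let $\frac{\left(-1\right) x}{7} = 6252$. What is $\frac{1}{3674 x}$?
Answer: $- \frac{1}{160788936} \approx -6.2193 \cdot 10^{-9}$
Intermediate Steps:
$x = -43764$ ($x = \left(-7\right) 6252 = -43764$)
$\frac{1}{3674 x} = \frac{1}{3674 \left(-43764\right)} = \frac{1}{3674} \left(- \frac{1}{43764}\right) = - \frac{1}{160788936}$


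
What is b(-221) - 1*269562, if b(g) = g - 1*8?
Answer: -269791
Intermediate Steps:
b(g) = -8 + g (b(g) = g - 8 = -8 + g)
b(-221) - 1*269562 = (-8 - 221) - 1*269562 = -229 - 269562 = -269791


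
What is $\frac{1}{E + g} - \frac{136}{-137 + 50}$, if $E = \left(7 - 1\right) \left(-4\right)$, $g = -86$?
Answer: $\frac{14873}{9570} \approx 1.5541$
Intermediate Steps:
$E = -24$ ($E = 6 \left(-4\right) = -24$)
$\frac{1}{E + g} - \frac{136}{-137 + 50} = \frac{1}{-24 - 86} - \frac{136}{-137 + 50} = \frac{1}{-110} - \frac{136}{-87} = - \frac{1}{110} - - \frac{136}{87} = - \frac{1}{110} + \frac{136}{87} = \frac{14873}{9570}$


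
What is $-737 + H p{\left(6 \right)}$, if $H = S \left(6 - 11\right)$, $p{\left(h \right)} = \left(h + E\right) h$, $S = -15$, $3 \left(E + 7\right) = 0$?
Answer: $-1187$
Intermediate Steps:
$E = -7$ ($E = -7 + \frac{1}{3} \cdot 0 = -7 + 0 = -7$)
$p{\left(h \right)} = h \left(-7 + h\right)$ ($p{\left(h \right)} = \left(h - 7\right) h = \left(-7 + h\right) h = h \left(-7 + h\right)$)
$H = 75$ ($H = - 15 \left(6 - 11\right) = \left(-15\right) \left(-5\right) = 75$)
$-737 + H p{\left(6 \right)} = -737 + 75 \cdot 6 \left(-7 + 6\right) = -737 + 75 \cdot 6 \left(-1\right) = -737 + 75 \left(-6\right) = -737 - 450 = -1187$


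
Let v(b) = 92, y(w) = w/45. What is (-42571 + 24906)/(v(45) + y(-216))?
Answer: -88325/436 ≈ -202.58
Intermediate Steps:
y(w) = w/45 (y(w) = w*(1/45) = w/45)
(-42571 + 24906)/(v(45) + y(-216)) = (-42571 + 24906)/(92 + (1/45)*(-216)) = -17665/(92 - 24/5) = -17665/436/5 = -17665*5/436 = -88325/436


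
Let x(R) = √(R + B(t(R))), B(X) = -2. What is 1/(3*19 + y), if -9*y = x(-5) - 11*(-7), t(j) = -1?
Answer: 3924/190103 + 9*I*√7/190103 ≈ 0.020641 + 0.00012526*I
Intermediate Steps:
x(R) = √(-2 + R) (x(R) = √(R - 2) = √(-2 + R))
y = -77/9 - I*√7/9 (y = -(√(-2 - 5) - 11*(-7))/9 = -(√(-7) + 77)/9 = -(I*√7 + 77)/9 = -(77 + I*√7)/9 = -77/9 - I*√7/9 ≈ -8.5556 - 0.29397*I)
1/(3*19 + y) = 1/(3*19 + (-77/9 - I*√7/9)) = 1/(57 + (-77/9 - I*√7/9)) = 1/(436/9 - I*√7/9)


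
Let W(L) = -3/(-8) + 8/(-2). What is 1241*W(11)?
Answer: -35989/8 ≈ -4498.6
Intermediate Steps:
W(L) = -29/8 (W(L) = -3*(-⅛) + 8*(-½) = 3/8 - 4 = -29/8)
1241*W(11) = 1241*(-29/8) = -35989/8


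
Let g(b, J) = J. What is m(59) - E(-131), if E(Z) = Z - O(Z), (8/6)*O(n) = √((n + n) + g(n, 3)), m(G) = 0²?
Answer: 131 + 3*I*√259/4 ≈ 131.0 + 12.07*I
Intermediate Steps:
m(G) = 0
O(n) = 3*√(3 + 2*n)/4 (O(n) = 3*√((n + n) + 3)/4 = 3*√(2*n + 3)/4 = 3*√(3 + 2*n)/4)
E(Z) = Z - 3*√(3 + 2*Z)/4
m(59) - E(-131) = 0 - (-131 - 3*√(3 + 2*(-131))/4) = 0 - (-131 - 3*√(3 - 262)/4) = 0 - (-131 - 3*I*√259/4) = 0 + (131 + 3*I*√259/4) = 131 + 3*I*√259/4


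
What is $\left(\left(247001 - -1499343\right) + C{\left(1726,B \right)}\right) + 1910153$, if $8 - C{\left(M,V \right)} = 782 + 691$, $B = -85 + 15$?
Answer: $3655032$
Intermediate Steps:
$B = -70$
$C{\left(M,V \right)} = -1465$ ($C{\left(M,V \right)} = 8 - \left(782 + 691\right) = 8 - 1473 = -1465$)
$\left(\left(247001 - -1499343\right) + C{\left(1726,B \right)}\right) + 1910153 = \left(\left(247001 - -1499343\right) - 1465\right) + 1910153 = \left(\left(247001 + 1499343\right) - 1465\right) + 1910153 = \left(1746344 - 1465\right) + 1910153 = 1744879 + 1910153 = 3655032$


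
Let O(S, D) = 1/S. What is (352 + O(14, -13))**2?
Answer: 24295041/196 ≈ 1.2395e+5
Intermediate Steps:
(352 + O(14, -13))**2 = (352 + 1/14)**2 = (4929/14)**2 = 24295041/196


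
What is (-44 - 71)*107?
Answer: -12305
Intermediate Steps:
(-44 - 71)*107 = -115*107 = -12305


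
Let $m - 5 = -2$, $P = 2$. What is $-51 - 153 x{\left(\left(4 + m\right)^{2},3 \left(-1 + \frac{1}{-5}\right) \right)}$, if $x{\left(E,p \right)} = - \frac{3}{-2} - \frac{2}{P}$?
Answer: $- \frac{255}{2} \approx -127.5$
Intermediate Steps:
$m = 3$ ($m = 5 - 2 = 3$)
$x{\left(E,p \right)} = \frac{1}{2}$ ($x{\left(E,p \right)} = - \frac{3}{-2} - \frac{2}{2} = \left(-3\right) \left(- \frac{1}{2}\right) - 1 = \frac{3}{2} - 1 = \frac{1}{2}$)
$-51 - 153 x{\left(\left(4 + m\right)^{2},3 \left(-1 + \frac{1}{-5}\right) \right)} = -51 - \frac{153}{2} = - \frac{255}{2}$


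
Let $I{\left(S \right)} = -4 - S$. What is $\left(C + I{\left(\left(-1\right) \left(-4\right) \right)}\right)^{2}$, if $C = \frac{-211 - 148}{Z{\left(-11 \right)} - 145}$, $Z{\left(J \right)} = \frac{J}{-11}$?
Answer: $\frac{628849}{20736} \approx 30.326$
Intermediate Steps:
$Z{\left(J \right)} = - \frac{J}{11}$ ($Z{\left(J \right)} = J \left(- \frac{1}{11}\right) = - \frac{J}{11}$)
$C = \frac{359}{144}$ ($C = \frac{-211 - 148}{\left(- \frac{1}{11}\right) \left(-11\right) - 145} = - \frac{359}{1 - 145} = - \frac{359}{-144} = \left(-359\right) \left(- \frac{1}{144}\right) = \frac{359}{144} \approx 2.4931$)
$\left(C + I{\left(\left(-1\right) \left(-4\right) \right)}\right)^{2} = \left(\frac{359}{144} - \left(4 - -4\right)\right)^{2} = \left(\frac{359}{144} - 8\right)^{2} = \left(- \frac{793}{144}\right)^{2} = \frac{628849}{20736}$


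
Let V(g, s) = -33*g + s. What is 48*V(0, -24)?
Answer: -1152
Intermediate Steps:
V(g, s) = s - 33*g
48*V(0, -24) = 48*(-24 - 33*0) = 48*(-24 + 0) = 48*(-24) = -1152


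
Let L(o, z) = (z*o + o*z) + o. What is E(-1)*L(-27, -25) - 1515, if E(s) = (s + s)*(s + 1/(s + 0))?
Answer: 3777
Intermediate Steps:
L(o, z) = o + 2*o*z (L(o, z) = (o*z + o*z) + o = 2*o*z + o = o + 2*o*z)
E(s) = 2*s*(s + 1/s) (E(s) = (2*s)*(s + 1/s) = 2*s*(s + 1/s))
E(-1)*L(-27, -25) - 1515 = (2 + 2*(-1)**2)*(-27*(1 + 2*(-25))) - 1515 = (2 + 2*1)*(-27*(1 - 50)) - 1515 = (2 + 2)*(-27*(-49)) - 1515 = 4*1323 - 1515 = 5292 - 1515 = 3777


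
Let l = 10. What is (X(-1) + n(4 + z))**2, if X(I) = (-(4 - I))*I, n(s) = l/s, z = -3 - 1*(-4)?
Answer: 49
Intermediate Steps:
z = 1 (z = -3 + 4 = 1)
n(s) = 10/s
X(I) = I*(-4 + I) (X(I) = (-4 + I)*I = I*(-4 + I))
(X(-1) + n(4 + z))**2 = (-(-4 - 1) + 10/(4 + 1))**2 = (-1*(-5) + 10/5)**2 = (5 + 10*(1/5))**2 = (5 + 2)**2 = 7**2 = 49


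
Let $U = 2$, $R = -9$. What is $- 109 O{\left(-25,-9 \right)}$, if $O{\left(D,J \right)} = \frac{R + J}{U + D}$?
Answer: $- \frac{1962}{23} \approx -85.304$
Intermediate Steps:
$O{\left(D,J \right)} = \frac{-9 + J}{2 + D}$
$- 109 O{\left(-25,-9 \right)} = - 109 \frac{-9 - 9}{2 - 25} = - 109 \frac{1}{-23} \left(-18\right) = - 109 \left(\left(- \frac{1}{23}\right) \left(-18\right)\right) = \left(-109\right) \frac{18}{23} = - \frac{1962}{23}$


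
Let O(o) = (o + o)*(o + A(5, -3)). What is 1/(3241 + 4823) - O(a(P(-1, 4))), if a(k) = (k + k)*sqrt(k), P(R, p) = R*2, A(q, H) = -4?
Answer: 516097/8064 - 32*I*sqrt(2) ≈ 64.0 - 45.255*I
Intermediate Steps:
P(R, p) = 2*R
a(k) = 2*k**(3/2) (a(k) = (2*k)*sqrt(k) = 2*k**(3/2))
O(o) = 2*o*(-4 + o) (O(o) = (o + o)*(o - 4) = (2*o)*(-4 + o) = 2*o*(-4 + o))
1/(3241 + 4823) - O(a(P(-1, 4))) = 1/(3241 + 4823) - 2*2*(2*(-1))**(3/2)*(-4 + 2*(2*(-1))**(3/2)) = 1/8064 - 2*2*(-2)**(3/2)*(-4 + 2*(-2)**(3/2)) = 1/8064 - 2*2*(-2*I*sqrt(2))*(-4 + 2*(-2*I*sqrt(2))) = 1/8064 - 2*(-4*I*sqrt(2))*(-4 - 4*I*sqrt(2)) = 1/8064 - (-8)*I*sqrt(2)*(-4 - 4*I*sqrt(2)) = 1/8064 + 8*I*sqrt(2)*(-4 - 4*I*sqrt(2))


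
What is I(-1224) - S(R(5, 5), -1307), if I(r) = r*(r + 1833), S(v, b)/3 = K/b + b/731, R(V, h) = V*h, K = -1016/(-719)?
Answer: -512055975260187/686944823 ≈ -7.4541e+5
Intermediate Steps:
K = 1016/719 (K = -1016*(-1/719) = 1016/719 ≈ 1.4131)
S(v, b) = 3*b/731 + 3048/(719*b) (S(v, b) = 3*(1016/(719*b) + b/731) = 3*(b/731 + 1016/(719*b)) = 3*b/731 + 3048/(719*b))
I(r) = r*(1833 + r)
I(-1224) - S(R(5, 5), -1307) = -1224*(1833 - 1224) - 3*(742696 + 719*(-1307)**2)/(525589*(-1307)) = -1224*609 - 3*(-1)*(742696 + 719*1708249)/(525589*1307) = -745416 - 3*(-1)*(742696 + 1228231031)/(525589*1307) = -745416 - 3*(-1)*1228973727/(525589*1307) = -745416 - 1*(-3686921181/686944823) = -745416 + 3686921181/686944823 = -512055975260187/686944823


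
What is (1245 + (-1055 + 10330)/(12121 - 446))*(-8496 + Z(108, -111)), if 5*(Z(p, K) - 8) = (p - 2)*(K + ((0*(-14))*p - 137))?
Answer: -39984988208/2335 ≈ -1.7124e+7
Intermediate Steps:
Z(p, K) = 8 + (-137 + K)*(-2 + p)/5 (Z(p, K) = 8 + ((p - 2)*(K + ((0*(-14))*p - 137)))/5 = 8 + ((-2 + p)*(K + (0*p - 137)))/5 = 8 + ((-2 + p)*(K + (0 - 137)))/5 = 8 + ((-2 + p)*(K - 137))/5 = 8 + ((-2 + p)*(-137 + K))/5 = 8 + ((-137 + K)*(-2 + p))/5 = 8 + (-137 + K)*(-2 + p)/5)
(1245 + (-1055 + 10330)/(12121 - 446))*(-8496 + Z(108, -111)) = (1245 + (-1055 + 10330)/(12121 - 446))*(-8496 + (314/5 - 137/5*108 - ⅖*(-111) + (⅕)*(-111)*108)) = (1245 + 9275/11675)*(-8496 + (314/5 - 14796/5 + 222/5 - 11988/5)) = (1245 + 9275*(1/11675))*(-8496 - 26248/5) = (1245 + 371/467)*(-68728/5) = (581786/467)*(-68728/5) = -39984988208/2335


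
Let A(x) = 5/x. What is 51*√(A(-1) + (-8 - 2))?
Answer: 51*I*√15 ≈ 197.52*I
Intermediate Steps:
51*√(A(-1) + (-8 - 2)) = 51*√(5/(-1) + (-8 - 2)) = 51*√(5*(-1) - 10) = 51*√(-5 - 10) = 51*√(-15) = 51*(I*√15) = 51*I*√15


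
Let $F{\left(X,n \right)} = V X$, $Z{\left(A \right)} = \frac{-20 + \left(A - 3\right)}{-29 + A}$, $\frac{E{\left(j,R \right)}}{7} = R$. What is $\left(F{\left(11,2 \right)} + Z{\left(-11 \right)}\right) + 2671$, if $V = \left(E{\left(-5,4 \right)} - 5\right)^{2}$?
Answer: $\frac{169817}{20} \approx 8490.8$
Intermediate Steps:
$E{\left(j,R \right)} = 7 R$
$Z{\left(A \right)} = \frac{-23 + A}{-29 + A}$ ($Z{\left(A \right)} = \frac{-20 + \left(-3 + A\right)}{-29 + A} = \frac{-23 + A}{-29 + A}$)
$V = 529$ ($V = \left(7 \cdot 4 - 5\right)^{2} = \left(28 - 5\right)^{2} = 23^{2} = 529$)
$F{\left(X,n \right)} = 529 X$
$\left(F{\left(11,2 \right)} + Z{\left(-11 \right)}\right) + 2671 = \left(529 \cdot 11 + \frac{-23 - 11}{-29 - 11}\right) + 2671 = \left(5819 + \frac{1}{-40} \left(-34\right)\right) + 2671 = \left(5819 - - \frac{17}{20}\right) + 2671 = \left(5819 + \frac{17}{20}\right) + 2671 = \frac{116397}{20} + 2671 = \frac{169817}{20}$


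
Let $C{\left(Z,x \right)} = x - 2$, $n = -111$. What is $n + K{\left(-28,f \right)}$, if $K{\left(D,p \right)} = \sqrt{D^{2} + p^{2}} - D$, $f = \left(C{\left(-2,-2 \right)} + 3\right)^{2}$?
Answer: $-83 + \sqrt{785} \approx -54.982$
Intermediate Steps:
$C{\left(Z,x \right)} = -2 + x$ ($C{\left(Z,x \right)} = x - 2 = -2 + x$)
$f = 1$ ($f = \left(\left(-2 - 2\right) + 3\right)^{2} = \left(-4 + 3\right)^{2} = \left(-1\right)^{2} = 1$)
$n + K{\left(-28,f \right)} = -111 - \left(-28 - \sqrt{\left(-28\right)^{2} + 1^{2}}\right) = -111 + \left(\sqrt{784 + 1} + 28\right) = -111 + \left(\sqrt{785} + 28\right) = -111 + \left(28 + \sqrt{785}\right) = -83 + \sqrt{785}$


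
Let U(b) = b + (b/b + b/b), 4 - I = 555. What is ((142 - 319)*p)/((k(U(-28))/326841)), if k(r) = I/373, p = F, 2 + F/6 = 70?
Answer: 8803974821688/551 ≈ 1.5978e+10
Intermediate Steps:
I = -551 (I = 4 - 1*555 = 4 - 555 = -551)
F = 408 (F = -12 + 6*70 = -12 + 420 = 408)
U(b) = 2 + b (U(b) = b + (1 + 1) = b + 2 = 2 + b)
p = 408
k(r) = -551/373
((142 - 319)*p)/((k(U(-28))/326841)) = ((142 - 319)*408)/((-551/373/326841)) = (-177*408)/((-551/373*1/326841)) = -72216/(-551/121911693) = -72216*(-121911693/551) = 8803974821688/551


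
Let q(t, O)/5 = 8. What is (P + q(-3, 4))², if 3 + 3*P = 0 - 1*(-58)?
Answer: 30625/9 ≈ 3402.8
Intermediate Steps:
q(t, O) = 40 (q(t, O) = 5*8 = 40)
P = 55/3 (P = -1 + (0 - 1*(-58))/3 = -1 + (0 + 58)/3 = -1 + (⅓)*58 = -1 + 58/3 = 55/3 ≈ 18.333)
(P + q(-3, 4))² = (55/3 + 40)² = (175/3)² = 30625/9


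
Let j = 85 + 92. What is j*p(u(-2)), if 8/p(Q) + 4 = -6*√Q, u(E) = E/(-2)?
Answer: -708/5 ≈ -141.60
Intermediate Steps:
u(E) = -E/2 (u(E) = E*(-½) = -E/2)
p(Q) = 8/(-4 - 6*√Q)
j = 177
j*p(u(-2)) = 177*(-4/(2 + 3*√(-½*(-2)))) = 177*(-4/(2 + 3*√1)) = 177*(-4/(2 + 3*1)) = 177*(-4/(2 + 3)) = 177*(-4/5) = 177*(-4*⅕) = 177*(-⅘) = -708/5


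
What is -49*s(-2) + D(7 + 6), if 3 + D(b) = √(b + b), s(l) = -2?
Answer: 95 + √26 ≈ 100.10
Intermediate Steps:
D(b) = -3 + √2*√b (D(b) = -3 + √(b + b) = -3 + √(2*b) = -3 + √2*√b)
-49*s(-2) + D(7 + 6) = -49*(-2) + (-3 + √2*√(7 + 6)) = 98 + (-3 + √2*√13) = 98 + (-3 + √26) = 95 + √26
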